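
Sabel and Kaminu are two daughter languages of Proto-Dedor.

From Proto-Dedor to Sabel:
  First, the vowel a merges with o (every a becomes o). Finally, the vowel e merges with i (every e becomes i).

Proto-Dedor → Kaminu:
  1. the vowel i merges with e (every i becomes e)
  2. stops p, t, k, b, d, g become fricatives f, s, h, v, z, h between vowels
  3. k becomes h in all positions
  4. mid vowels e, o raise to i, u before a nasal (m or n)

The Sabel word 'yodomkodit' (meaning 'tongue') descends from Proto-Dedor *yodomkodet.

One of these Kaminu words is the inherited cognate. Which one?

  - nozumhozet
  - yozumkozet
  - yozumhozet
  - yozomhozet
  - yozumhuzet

yozumhozet

Kaminu: start from *yodomkodet.
  rule 1: no change — yodomkodet
  rule 2 (intervocalic lenition): yodomkodet → yozomkozet
  rule 3 (unconditioned shift): yozomkozet → yozomhozet
  rule 4 (pre-nasal raising): yozomhozet → yozumhozet
  ⇒ Kaminu yozumhozet
Among the options, 'yozumhozet' alone shows every Kaminu change applied in order.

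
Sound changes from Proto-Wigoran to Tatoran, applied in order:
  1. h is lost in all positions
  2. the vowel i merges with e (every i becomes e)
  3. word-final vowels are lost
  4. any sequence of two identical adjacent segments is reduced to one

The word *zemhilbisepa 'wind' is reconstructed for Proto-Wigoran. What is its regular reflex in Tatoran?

zemelbesep

Tatoran: *zemhilbisepa > zemilbisepa > zemelbesepa > zemelbesep  (by h-loss, vowel merger, apocope)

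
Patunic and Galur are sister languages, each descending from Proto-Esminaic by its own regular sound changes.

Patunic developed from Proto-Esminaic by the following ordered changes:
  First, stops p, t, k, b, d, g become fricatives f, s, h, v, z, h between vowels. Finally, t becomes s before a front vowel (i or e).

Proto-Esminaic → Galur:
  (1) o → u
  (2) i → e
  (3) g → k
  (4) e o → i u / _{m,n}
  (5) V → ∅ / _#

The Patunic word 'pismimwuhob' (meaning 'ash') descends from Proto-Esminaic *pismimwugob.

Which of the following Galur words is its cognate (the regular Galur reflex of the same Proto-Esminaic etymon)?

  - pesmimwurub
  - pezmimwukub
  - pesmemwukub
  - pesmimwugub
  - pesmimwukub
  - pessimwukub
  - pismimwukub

pesmimwukub

Galur: *pismimwugob
  pismimwugob → pismimwugub   [vowel merger]
  pismimwugub → pesmemwugub   [vowel merger]
  pesmemwugub → pesmemwukub   [unconditioned shift]
  pesmemwukub → pesmimwukub   [pre-nasal raising]
  pesmimwukub (rule 5 does not apply)
  giving Galur pesmimwukub.
Among the options, 'pesmimwukub' alone shows every Galur change applied in order.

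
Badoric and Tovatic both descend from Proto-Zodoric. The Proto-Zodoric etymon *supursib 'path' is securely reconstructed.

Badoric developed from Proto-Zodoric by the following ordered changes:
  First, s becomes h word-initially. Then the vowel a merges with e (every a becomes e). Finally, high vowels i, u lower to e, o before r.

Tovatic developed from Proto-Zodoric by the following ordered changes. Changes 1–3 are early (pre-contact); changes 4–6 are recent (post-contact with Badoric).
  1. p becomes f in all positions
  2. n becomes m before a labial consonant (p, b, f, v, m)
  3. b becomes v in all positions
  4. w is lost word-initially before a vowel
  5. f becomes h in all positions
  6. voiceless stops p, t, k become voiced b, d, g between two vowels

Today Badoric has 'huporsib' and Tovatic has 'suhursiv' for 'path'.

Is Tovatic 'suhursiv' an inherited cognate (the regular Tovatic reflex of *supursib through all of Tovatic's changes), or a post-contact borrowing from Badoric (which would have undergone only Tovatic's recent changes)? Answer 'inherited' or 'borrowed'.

inherited

If inherited, *supursib would pass through all of Tovatic's changes:
Tovatic: *supursib > sufursib > sufursiv > suhursiv  (by unconditioned shift, unconditioned shift, unconditioned shift)
If borrowed from Badoric 'huporsib' after the early changes, it would undergo only the recent ones:
  rule 4 (glide loss): no change (huporsib)
  rule 5 (unconditioned shift): no change (huporsib)
  rule 6 (intervocalic voicing): huporsib → huborsib
  ⇒ as a loan: huborsib
Tovatic 'suhursiv' matches the inherited outcome exactly, so it is an inherited cognate, not a loan.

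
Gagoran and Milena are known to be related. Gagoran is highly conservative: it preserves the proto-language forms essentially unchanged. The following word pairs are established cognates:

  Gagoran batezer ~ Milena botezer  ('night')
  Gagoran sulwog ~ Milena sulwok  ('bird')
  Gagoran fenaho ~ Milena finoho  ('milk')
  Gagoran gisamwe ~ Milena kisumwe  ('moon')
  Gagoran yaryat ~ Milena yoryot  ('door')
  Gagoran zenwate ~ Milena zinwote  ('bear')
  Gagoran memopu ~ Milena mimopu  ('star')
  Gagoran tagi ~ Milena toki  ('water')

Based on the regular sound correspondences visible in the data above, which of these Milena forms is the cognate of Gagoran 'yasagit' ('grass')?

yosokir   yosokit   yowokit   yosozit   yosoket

yosokit

batezer ~ botezer, fenaho ~ finoho — Gagoran a corresponds to Milena o after a consonant, before a consonant other than r, m, n, p, b, f, v.
tagi ~ toki — Gagoran g corresponds to Milena k between vowels (before a front vowel).
Applying these to Gagoran 'yasagit':
  yasagit → yosagit   (a→o after a consonant, before a consonant other than r, m, n, p, b, f, v)
  yosagit → yosogit   (a→o after a consonant, before a consonant other than r, m, n, p, b, f, v)
  yosogit → yosokit   (g→k between vowels (before a front vowel))
So the Milena cognate is 'yosokit'.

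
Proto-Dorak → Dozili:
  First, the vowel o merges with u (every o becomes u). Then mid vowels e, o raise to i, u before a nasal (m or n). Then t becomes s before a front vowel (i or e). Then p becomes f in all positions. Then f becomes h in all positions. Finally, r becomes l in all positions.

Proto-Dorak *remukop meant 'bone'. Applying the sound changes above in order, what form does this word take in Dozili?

limukuh

Dozili: start from *remukop.
  rule 1 (vowel merger): remukop → remukup
  rule 2 (pre-nasal raising): remukup → rimukup
  rule 3: no change — rimukup
  rule 4 (unconditioned shift): rimukup → rimukuf
  rule 5 (unconditioned shift): rimukuf → rimukuh
  rule 6 (unconditioned shift): rimukuh → limukuh
  ⇒ Dozili limukuh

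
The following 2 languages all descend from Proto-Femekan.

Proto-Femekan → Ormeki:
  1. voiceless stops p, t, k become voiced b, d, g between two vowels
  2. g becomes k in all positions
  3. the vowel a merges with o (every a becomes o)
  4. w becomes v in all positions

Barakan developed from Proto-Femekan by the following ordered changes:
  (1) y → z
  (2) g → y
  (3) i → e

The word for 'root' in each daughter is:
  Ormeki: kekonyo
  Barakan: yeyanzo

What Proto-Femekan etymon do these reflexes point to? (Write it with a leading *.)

*geganyo

Position 1: Ormeki has k, Barakan has y. In Barakan, y can only continue *g, so the proto-segment is *g.
Position 6: Ormeki has y, Barakan has z. Ormeki preserves y here (none of its changes turn any other segment into y), so the proto-segment is *y.
Position 3: Ormeki has k, Barakan has y. In Barakan, y can only continue *g, so the proto-segment is *g.
This points to *geganyo. Verify forward in each daughter:
Ormeki: *geganyo > kekanyo > kekonyo  (by unconditioned shift, vowel merger)
Barakan: *geganyo
  geganyo → geganzo   [unconditioned shift]
  geganzo → yeyanzo   [unconditioned shift]
  yeyanzo (rule 3 does not apply)
  giving Barakan yeyanzo.
No other proto-form is consistent with every reflex, so the reconstruction is *geganyo.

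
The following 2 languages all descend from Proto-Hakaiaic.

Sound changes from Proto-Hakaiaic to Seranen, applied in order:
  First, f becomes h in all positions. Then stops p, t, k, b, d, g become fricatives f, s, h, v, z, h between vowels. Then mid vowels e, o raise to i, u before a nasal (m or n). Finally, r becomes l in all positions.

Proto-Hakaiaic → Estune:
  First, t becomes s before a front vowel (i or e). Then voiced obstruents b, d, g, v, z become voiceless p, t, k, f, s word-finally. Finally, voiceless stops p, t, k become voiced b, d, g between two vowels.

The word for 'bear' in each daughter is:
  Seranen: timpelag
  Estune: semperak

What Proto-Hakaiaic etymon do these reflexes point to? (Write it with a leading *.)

Position 8: Seranen has g, Estune has k. Seranen preserves g here (none of its changes turn any other segment into g), so the proto-segment is *g.
Position 6: Seranen has l, Estune has r. Estune preserves r here (none of its changes turn any other segment into r), so the proto-segment is *r.
Position 2: Seranen has i, Estune has e. Estune preserves e here (none of its changes turn any other segment into e), so the proto-segment is *e.
Continuing position by position gives *temperag; check it forward:
Seranen: *temperag
  temperag (rule 1 does not apply)
  temperag (rule 2 does not apply)
  temperag → timperag   [pre-nasal raising]
  timperag → timpelag   [unconditioned shift]
  giving Seranen timpelag.
Estune: start from *temperag.
  rule 1 (palatalisation): temperag → semperag
  rule 2 (final devoicing): semperag → semperak
  rule 3: no change — semperak
  ⇒ Estune semperak
Only *temperag yields all of Seranen timpelag, Estune semperak.

*temperag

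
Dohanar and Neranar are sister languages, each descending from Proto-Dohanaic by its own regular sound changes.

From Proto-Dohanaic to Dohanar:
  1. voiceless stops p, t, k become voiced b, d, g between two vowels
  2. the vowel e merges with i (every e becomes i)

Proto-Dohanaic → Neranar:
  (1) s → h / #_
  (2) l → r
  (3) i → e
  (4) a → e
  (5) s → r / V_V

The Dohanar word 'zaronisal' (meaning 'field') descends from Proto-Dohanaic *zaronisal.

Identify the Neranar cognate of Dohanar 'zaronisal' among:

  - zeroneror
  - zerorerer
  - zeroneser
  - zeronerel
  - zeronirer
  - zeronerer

zeronerer

Neranar: *zaronisal
  zaronisal (rule 1 does not apply)
  zaronisal → zaronisar   [unconditioned shift]
  zaronisar → zaronesar   [vowel merger]
  zaronesar → zeroneser   [vowel merger]
  zeroneser → zeronerer   [rhotacism]
  giving Neranar zeronerer.
The other candidates each miss or misapply at least one Neranar change.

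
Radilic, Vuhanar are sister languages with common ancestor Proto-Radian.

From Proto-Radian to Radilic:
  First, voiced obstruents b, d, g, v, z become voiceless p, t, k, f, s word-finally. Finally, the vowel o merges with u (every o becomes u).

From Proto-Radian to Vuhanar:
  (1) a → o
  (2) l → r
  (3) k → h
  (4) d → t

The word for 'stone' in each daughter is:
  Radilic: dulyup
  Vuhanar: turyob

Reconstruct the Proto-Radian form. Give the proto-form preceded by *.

Position 1: Radilic has d, Vuhanar has t. Radilic preserves d here (none of its changes turn any other segment into d), so the proto-segment is *d.
Position 3: Radilic has l, Vuhanar has r. Radilic preserves l here (none of its changes turn any other segment into l), so the proto-segment is *l.
Position 6: Radilic has p, Vuhanar has b. Vuhanar preserves b here (none of its changes turn any other segment into b), so the proto-segment is *b.
This points to *dulyob. Verify forward in each daughter:
Radilic: *dulyob > dulyop > dulyup  (by final devoicing, vowel merger)
Vuhanar: *dulyob > duryob > turyob  (by unconditioned shift, unconditioned shift)
*dulyob is the unique common source.

*dulyob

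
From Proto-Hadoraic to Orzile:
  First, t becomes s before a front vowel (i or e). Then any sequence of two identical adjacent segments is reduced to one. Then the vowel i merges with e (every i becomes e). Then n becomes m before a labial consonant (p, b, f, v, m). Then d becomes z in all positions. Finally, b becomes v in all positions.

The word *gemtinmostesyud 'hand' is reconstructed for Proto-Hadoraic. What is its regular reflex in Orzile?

gemsemmosesyuz

Orzile: *gemtinmostesyud
  gemtinmostesyud → gemsinmossesyud   [palatalisation]
  gemsinmossesyud → gemsinmosesyud   [degemination]
  gemsinmosesyud → gemsenmosesyud   [vowel merger]
  gemsenmosesyud → gemsemmosesyud   [nasal place assimilation]
  gemsemmosesyud → gemsemmosesyuz   [unconditioned shift]
  gemsemmosesyuz (rule 6 does not apply)
  giving Orzile gemsemmosesyuz.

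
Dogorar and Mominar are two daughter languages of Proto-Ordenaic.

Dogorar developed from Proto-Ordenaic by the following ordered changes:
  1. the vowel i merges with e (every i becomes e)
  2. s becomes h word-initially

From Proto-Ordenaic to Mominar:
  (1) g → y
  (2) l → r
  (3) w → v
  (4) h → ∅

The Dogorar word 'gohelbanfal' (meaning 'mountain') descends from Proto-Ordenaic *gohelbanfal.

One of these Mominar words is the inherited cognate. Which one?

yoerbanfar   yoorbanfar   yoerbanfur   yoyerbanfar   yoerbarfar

Mominar: *gohelbanfal
  gohelbanfal → yohelbanfal   [unconditioned shift]
  yohelbanfal → yoherbanfar   [unconditioned shift]
  yoherbanfar (rule 3 does not apply)
  yoherbanfar → yoerbanfar   [h-loss]
  giving Mominar yoerbanfar.
The other candidates each miss or misapply at least one Mominar change.

yoerbanfar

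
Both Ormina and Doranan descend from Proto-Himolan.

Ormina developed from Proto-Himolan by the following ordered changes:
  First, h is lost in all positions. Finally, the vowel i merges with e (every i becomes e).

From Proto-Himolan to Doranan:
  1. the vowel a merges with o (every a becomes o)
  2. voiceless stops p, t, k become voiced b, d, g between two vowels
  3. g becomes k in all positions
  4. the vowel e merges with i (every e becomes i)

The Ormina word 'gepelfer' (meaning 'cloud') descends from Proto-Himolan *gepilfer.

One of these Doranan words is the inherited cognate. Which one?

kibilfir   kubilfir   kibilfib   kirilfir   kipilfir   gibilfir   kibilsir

kibilfir

Doranan: *gepilfer > gebilfer > kebilfer > kibilfir  (by intervocalic voicing, unconditioned shift, vowel merger)
The other candidates each miss or misapply at least one Doranan change.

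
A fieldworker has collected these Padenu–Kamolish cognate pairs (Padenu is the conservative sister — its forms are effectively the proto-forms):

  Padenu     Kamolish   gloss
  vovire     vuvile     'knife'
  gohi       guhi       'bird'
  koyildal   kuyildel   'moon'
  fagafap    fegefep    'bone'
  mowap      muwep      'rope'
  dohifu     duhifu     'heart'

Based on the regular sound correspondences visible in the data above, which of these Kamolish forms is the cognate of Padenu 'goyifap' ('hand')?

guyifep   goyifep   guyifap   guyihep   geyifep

guyifep

gohi ~ guhi, koyildal ~ kuyildel — Padenu o corresponds to Kamolish u after a consonant, before a consonant other than r, m, n, p, b, f, v.
fagafap ~ fegefep, mowap ~ muwep — Padenu a corresponds to Kamolish e after a consonant, before a labial obstruent.
Applying these to Padenu 'goyifap':
  goyifap → guyifap   (o→u after a consonant, before a consonant other than r, m, n, p, b, f, v)
  guyifap → guyifep   (a→e after a consonant, before a labial obstruent)
So the Kamolish cognate is 'guyifep'.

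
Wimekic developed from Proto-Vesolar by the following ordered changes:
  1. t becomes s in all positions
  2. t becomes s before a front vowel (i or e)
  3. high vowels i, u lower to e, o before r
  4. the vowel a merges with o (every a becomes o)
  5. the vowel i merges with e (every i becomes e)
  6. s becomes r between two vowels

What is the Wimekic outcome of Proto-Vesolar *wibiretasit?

webererores

Wimekic: *wibiretasit > wibiresasis > wiberesasis > wiberesosis > weberesoses > webererores  (by unconditioned shift, pre-rhotic lowering, vowel merger, vowel merger, rhotacism)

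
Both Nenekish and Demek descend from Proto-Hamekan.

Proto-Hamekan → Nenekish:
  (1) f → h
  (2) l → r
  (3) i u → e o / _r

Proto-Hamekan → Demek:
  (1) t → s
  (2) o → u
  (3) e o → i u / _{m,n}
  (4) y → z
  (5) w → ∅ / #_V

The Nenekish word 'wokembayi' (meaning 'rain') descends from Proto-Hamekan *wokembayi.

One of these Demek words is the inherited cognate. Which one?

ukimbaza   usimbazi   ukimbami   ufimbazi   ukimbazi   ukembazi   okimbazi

Demek: start from *wokembayi.
  rule 1: no change — wokembayi
  rule 2 (vowel merger): wokembayi → wukembayi
  rule 3 (pre-nasal raising): wukembayi → wukimbayi
  rule 4 (unconditioned shift): wukimbayi → wukimbazi
  rule 5 (glide loss): wukimbazi → ukimbazi
  ⇒ Demek ukimbazi
Only 'ukimbazi' matches the regular Demek development of *wokembayi.

ukimbazi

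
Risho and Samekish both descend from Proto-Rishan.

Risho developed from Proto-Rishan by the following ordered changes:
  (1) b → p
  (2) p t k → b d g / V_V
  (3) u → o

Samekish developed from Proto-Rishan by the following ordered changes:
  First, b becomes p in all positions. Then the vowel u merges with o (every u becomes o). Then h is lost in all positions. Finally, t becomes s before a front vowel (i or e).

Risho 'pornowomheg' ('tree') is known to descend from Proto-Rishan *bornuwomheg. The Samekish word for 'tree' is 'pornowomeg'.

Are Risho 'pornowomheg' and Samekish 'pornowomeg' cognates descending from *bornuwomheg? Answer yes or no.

yes

Derive the expected Samekish reflex of *bornuwomheg:
Samekish: *bornuwomheg
  bornuwomheg → pornuwomheg   [unconditioned shift]
  pornuwomheg → pornowomheg   [vowel merger]
  pornowomheg → pornowomeg   [h-loss]
  pornowomeg (rule 4 does not apply)
  giving Samekish pornowomeg.
Samekish 'pornowomeg' matches the regular reflex exactly, so the pair is cognate.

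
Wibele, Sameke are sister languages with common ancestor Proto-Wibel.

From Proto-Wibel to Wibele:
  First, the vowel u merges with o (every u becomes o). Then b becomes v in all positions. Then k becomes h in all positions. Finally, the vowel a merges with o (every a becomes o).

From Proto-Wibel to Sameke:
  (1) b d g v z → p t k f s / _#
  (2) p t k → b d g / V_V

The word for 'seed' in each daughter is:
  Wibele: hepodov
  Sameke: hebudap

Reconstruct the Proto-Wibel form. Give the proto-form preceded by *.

Position 4: Wibele has o, Sameke has u. Sameke preserves u here (none of its changes turn any other segment into u), so the proto-segment is *u.
Position 6: Wibele has o, Sameke has a. Sameke preserves a here (none of its changes turn any other segment into a), so the proto-segment is *a.
Position 3: Wibele has p, Sameke has b. Wibele preserves p here (none of its changes turn any other segment into p), so the proto-segment is *p.
Verify the candidate proto-form against each daughter:
Wibele: start from *hepudab.
  rule 1 (vowel merger): hepudab → hepodab
  rule 2 (unconditioned shift): hepodab → hepodav
  rule 3: no change — hepodav
  rule 4 (vowel merger): hepodav → hepodov
  ⇒ Wibele hepodov
Sameke: start from *hepudab.
  rule 1 (final devoicing): hepudab → hepudap
  rule 2 (intervocalic voicing): hepudap → hebudap
  ⇒ Sameke hebudap
No other proto-form is consistent with every reflex, so the reconstruction is *hepudab.

*hepudab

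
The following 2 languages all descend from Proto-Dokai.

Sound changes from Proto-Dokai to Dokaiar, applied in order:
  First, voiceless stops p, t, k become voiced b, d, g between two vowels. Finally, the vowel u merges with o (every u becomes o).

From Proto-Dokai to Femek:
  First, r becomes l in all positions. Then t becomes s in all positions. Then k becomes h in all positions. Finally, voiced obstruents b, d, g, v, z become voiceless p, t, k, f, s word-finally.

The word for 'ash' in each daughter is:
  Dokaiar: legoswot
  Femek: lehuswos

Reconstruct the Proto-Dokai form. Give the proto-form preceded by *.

*lekuswot

Position 8: Dokaiar has t, Femek has s. Dokaiar preserves t here (none of its changes turn any other segment into t), so the proto-segment is *t.
Position 4: Dokaiar has o, Femek has u. Femek preserves u here (none of its changes turn any other segment into u), so the proto-segment is *u.
Position 3: Dokaiar has g, Femek has h. Taking the neighbouring segments as reconstructed: Dokaiar g could go back to *k or *g; Femek h could go back to *k or *h — the one source consistent with every daughter is *k.
Verify the candidate proto-form against each daughter:
Dokaiar: *lekuswot
  lekuswot → leguswot   [intervocalic voicing]
  leguswot → legoswot   [vowel merger]
  giving Dokaiar legoswot.
Femek: *lekuswot > lekuswos > lehuswos  (by unconditioned shift, unconditioned shift)
*lekuswot is the unique common source.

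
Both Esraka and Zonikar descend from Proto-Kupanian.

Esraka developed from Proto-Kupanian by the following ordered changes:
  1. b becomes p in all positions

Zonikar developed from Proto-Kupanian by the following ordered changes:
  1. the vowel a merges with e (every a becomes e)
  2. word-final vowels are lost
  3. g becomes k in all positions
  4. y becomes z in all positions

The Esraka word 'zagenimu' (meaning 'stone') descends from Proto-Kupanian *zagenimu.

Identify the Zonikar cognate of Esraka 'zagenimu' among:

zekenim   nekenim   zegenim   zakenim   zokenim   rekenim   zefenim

zekenim

Zonikar: *zagenimu
  zagenimu → zegenimu   [vowel merger]
  zegenimu → zegenim   [apocope]
  zegenim → zekenim   [unconditioned shift]
  zekenim (rule 4 does not apply)
  giving Zonikar zekenim.
Only 'zekenim' matches the regular Zonikar development of *zagenimu.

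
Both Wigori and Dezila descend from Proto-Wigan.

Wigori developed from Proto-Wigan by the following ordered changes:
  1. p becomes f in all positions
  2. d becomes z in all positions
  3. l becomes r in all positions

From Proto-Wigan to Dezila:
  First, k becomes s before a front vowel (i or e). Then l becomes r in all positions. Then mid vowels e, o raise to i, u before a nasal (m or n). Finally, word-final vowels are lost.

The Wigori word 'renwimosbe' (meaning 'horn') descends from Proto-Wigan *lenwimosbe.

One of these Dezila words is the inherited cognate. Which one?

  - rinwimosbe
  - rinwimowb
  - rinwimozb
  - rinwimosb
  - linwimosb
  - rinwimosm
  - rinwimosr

rinwimosb

Dezila: start from *lenwimosbe.
  rule 1: no change — lenwimosbe
  rule 2 (unconditioned shift): lenwimosbe → renwimosbe
  rule 3 (pre-nasal raising): renwimosbe → rinwimosbe
  rule 4 (apocope): rinwimosbe → rinwimosb
  ⇒ Dezila rinwimosb
The other candidates each miss or misapply at least one Dezila change.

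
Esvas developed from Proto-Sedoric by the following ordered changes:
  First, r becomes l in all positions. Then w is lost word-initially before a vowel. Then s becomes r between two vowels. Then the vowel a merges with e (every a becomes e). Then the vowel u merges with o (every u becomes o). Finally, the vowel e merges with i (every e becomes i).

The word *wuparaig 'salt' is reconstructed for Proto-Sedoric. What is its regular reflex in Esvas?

opiliig

Esvas: *wuparaig > wupalaig > upalaig > upeleig > opeleig > opiliig  (by unconditioned shift, glide loss, vowel merger, vowel merger, vowel merger)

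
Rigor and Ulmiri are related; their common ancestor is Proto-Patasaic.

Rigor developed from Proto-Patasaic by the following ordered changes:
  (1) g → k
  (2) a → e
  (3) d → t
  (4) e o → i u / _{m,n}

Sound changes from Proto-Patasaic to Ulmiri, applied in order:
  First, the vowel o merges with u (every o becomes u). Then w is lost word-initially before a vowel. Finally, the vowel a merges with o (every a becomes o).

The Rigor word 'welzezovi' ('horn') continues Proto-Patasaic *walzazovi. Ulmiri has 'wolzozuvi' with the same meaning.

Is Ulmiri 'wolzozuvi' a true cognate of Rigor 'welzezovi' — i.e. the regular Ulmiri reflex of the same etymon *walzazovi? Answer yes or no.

Derive the expected Ulmiri reflex of *walzazovi:
Ulmiri: *walzazovi
  walzazovi → walzazuvi   [vowel merger]
  walzazuvi → alzazuvi   [glide loss]
  alzazuvi → olzozuvi   [vowel merger]
  giving Ulmiri olzozuvi.
The regular Ulmiri reflex would be 'olzozuvi', but the attested form is 'wolzozuvi'. The correspondence is irregular, so they are not cognates (the Ulmiri form has a different source).

no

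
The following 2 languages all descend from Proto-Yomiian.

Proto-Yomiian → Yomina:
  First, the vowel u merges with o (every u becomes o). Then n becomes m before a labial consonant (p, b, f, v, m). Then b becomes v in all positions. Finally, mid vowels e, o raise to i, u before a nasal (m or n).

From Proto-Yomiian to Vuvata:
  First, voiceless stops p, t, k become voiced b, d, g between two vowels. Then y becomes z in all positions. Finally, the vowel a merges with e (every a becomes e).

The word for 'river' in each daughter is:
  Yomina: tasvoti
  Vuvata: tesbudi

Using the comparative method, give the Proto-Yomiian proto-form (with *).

*tasbuti

Position 2: Yomina has a, Vuvata has e. Yomina preserves a here (none of its changes turn any other segment into a), so the proto-segment is *a.
Position 6: Yomina has t, Vuvata has d. Yomina preserves t here (none of its changes turn any other segment into t), so the proto-segment is *t.
This points to *tasbuti. Verify forward in each daughter:
Yomina: *tasbuti > tasboti > tasvoti  (by vowel merger, unconditioned shift)
Vuvata: start from *tasbuti.
  rule 1 (intervocalic voicing): tasbuti → tasbudi
  rule 2: no change — tasbudi
  rule 3 (vowel merger): tasbudi → tesbudi
  ⇒ Vuvata tesbudi
Only *tasbuti yields all of Yomina tasvoti, Vuvata tesbudi.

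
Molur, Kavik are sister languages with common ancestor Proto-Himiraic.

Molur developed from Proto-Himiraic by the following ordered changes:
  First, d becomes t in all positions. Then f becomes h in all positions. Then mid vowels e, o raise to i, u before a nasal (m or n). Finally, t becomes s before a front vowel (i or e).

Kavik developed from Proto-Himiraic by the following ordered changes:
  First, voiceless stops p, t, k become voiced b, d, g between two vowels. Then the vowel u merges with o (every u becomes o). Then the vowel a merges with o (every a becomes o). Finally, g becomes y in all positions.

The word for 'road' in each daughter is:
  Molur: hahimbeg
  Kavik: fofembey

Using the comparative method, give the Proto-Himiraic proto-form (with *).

*fafembeg

Position 2: Molur has a, Kavik has o. Molur preserves a here (none of its changes turn any other segment into a), so the proto-segment is *a.
Position 8: Molur has g, Kavik has y. Molur preserves g here (none of its changes turn any other segment into g), so the proto-segment is *g.
Verify the candidate proto-form against each daughter:
Molur: start from *fafembeg.
  rule 1: no change — fafembeg
  rule 2 (unconditioned shift): fafembeg → hahembeg
  rule 3 (pre-nasal raising): hahembeg → hahimbeg
  rule 4: no change — hahimbeg
  ⇒ Molur hahimbeg
Kavik: start from *fafembeg.
  rule 1: no change — fafembeg
  rule 2: no change — fafembeg
  rule 3 (vowel merger): fafembeg → fofembeg
  rule 4 (unconditioned shift): fofembeg → fofembey
  ⇒ Kavik fofembey
Only *fafembeg yields all of Molur hahimbeg, Kavik fofembey.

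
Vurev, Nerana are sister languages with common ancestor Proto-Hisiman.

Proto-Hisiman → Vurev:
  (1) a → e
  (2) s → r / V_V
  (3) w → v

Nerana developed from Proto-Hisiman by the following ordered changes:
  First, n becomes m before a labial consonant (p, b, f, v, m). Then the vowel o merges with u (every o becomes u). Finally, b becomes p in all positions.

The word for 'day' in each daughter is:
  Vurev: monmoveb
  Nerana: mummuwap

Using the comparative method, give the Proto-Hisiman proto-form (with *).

*monmowab

Position 5: Vurev has o, Nerana has u. Vurev preserves o here (none of its changes turn any other segment into o), so the proto-segment is *o.
Position 6: Vurev has v, Nerana has w. Nerana preserves w here (none of its changes turn any other segment into w), so the proto-segment is *w.
This points to *monmowab. Verify forward in each daughter:
Vurev: start from *monmowab.
  rule 1 (vowel merger): monmowab → monmoweb
  rule 2: no change — monmoweb
  rule 3 (unconditioned shift): monmoweb → monmoveb
  ⇒ Vurev monmoveb
Nerana: *monmowab
  monmowab → mommowab   [nasal place assimilation]
  mommowab → mummuwab   [vowel merger]
  mummuwab → mummuwap   [unconditioned shift]
  giving Nerana mummuwap.
No other proto-form is consistent with every reflex, so the reconstruction is *monmowab.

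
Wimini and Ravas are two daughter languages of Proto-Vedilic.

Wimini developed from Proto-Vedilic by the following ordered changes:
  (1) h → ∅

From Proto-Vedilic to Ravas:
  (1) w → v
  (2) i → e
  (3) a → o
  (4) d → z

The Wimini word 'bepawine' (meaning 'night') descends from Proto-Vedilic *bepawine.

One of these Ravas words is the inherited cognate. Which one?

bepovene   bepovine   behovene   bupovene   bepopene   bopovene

Ravas: *bepawine
  bepawine → bepavine   [unconditioned shift]
  bepavine → bepavene   [vowel merger]
  bepavene → bepovene   [vowel merger]
  bepovene (rule 4 does not apply)
  giving Ravas bepovene.
The other candidates each miss or misapply at least one Ravas change.

bepovene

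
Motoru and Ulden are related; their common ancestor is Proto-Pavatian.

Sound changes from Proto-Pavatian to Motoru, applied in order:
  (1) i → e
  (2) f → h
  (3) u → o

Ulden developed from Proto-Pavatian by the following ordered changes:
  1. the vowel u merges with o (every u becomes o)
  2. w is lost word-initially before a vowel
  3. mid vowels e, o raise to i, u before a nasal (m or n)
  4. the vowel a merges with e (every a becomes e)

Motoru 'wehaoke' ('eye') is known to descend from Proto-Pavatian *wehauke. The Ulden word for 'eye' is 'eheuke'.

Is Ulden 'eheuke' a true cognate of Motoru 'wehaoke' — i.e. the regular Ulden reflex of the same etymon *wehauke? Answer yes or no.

Derive the expected Ulden reflex of *wehauke:
Ulden: *wehauke
  wehauke → wehaoke   [vowel merger]
  wehaoke → ehaoke   [glide loss]
  ehaoke (rule 3 does not apply)
  ehaoke → eheoke   [vowel merger]
  giving Ulden eheoke.
The regular Ulden reflex would be 'eheoke', but the attested form is 'eheuke'. The correspondence is irregular, so they are not cognates (the Ulden form has a different source).

no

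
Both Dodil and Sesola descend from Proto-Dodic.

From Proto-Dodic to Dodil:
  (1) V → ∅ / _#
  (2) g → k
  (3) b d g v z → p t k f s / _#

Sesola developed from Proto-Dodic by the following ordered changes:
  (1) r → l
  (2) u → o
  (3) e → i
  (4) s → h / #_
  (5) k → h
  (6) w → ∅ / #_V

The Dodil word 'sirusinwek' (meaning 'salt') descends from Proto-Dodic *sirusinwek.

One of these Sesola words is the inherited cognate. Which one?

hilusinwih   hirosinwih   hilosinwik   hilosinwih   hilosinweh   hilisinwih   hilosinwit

Sesola: start from *sirusinwek.
  rule 1 (unconditioned shift): sirusinwek → silusinwek
  rule 2 (vowel merger): silusinwek → silosinwek
  rule 3 (vowel merger): silosinwek → silosinwik
  rule 4 (debuccalisation): silosinwik → hilosinwik
  rule 5 (unconditioned shift): hilosinwik → hilosinwih
  rule 6: no change — hilosinwih
  ⇒ Sesola hilosinwih

hilosinwih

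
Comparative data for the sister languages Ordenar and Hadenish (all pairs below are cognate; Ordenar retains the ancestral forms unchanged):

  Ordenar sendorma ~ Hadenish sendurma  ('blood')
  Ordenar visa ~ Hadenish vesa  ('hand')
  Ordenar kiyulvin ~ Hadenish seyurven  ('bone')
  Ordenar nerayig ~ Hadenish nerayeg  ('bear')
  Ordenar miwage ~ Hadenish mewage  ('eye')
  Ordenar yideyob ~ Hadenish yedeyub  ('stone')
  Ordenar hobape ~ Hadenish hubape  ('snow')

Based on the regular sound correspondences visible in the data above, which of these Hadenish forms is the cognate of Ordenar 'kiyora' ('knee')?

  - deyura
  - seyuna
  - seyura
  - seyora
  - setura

seyura

kiyulvin ~ seyurven — Ordenar k corresponds to Hadenish s word-initially before a front vowel.
visa ~ vesa, kiyulvin ~ seyurven — Ordenar i corresponds to Hadenish e after a consonant, before a consonant other than r, m, n, p, b, f, v.
sendorma ~ sendurma — Ordenar o corresponds to Hadenish u after a consonant, before r.
Applying these to Ordenar 'kiyora':
  kiyora → siyora   (k→s word-initially before a front vowel)
  siyora → seyora   (i→e after a consonant, before a consonant other than r, m, n, p, b, f, v)
  seyora → seyura   (o→u after a consonant, before r)
So the Hadenish cognate is 'seyura'.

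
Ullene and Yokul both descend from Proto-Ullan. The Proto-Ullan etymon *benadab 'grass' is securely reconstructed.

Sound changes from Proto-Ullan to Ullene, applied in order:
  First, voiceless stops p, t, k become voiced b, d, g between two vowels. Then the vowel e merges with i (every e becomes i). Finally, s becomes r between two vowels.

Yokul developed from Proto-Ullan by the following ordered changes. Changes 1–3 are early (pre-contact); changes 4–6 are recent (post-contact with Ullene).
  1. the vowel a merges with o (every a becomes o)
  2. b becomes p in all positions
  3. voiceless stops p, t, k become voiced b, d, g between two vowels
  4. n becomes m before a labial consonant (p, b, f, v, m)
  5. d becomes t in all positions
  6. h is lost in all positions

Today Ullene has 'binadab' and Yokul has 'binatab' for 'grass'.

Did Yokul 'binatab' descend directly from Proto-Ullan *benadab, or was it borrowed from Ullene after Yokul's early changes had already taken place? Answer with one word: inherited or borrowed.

If inherited, *benadab would pass through all of Yokul's changes:
Yokul: *benadab
  benadab → benodob   [vowel merger]
  benodob → penodop   [unconditioned shift]
  penodop (rule 3 does not apply)
  penodop (rule 4 does not apply)
  penodop → penotop   [unconditioned shift]
  penotop (rule 6 does not apply)
  giving Yokul penotop.
If borrowed from Ullene 'binadab' after the early changes, it would undergo only the recent ones:
  rule 4 (nasal place assimilation): no change (binadab)
  rule 5 (unconditioned shift): binadab → binatab
  rule 6 (h-loss): no change (binatab)
  ⇒ as a loan: binatab
Yokul 'binatab' matches the loan outcome 'binatab', not the inherited 'penotop' — it skipped the early Yokul changes, so it was borrowed from Ullene.

borrowed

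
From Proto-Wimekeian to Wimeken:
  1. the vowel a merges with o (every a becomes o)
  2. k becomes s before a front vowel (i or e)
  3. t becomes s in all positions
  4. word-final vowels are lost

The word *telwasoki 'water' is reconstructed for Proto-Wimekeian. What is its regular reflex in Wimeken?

Wimeken: *telwasoki
  telwasoki → telwosoki   [vowel merger]
  telwosoki → telwososi   [palatalisation]
  telwososi → selwososi   [unconditioned shift]
  selwososi → selwosos   [apocope]
  giving Wimeken selwosos.

selwosos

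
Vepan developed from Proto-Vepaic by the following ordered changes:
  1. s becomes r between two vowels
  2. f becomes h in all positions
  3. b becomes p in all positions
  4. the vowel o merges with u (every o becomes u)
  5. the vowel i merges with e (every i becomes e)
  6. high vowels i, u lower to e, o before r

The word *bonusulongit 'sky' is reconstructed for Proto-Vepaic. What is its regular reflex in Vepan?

punorulunget

Vepan: *bonusulongit > bonurulongit > ponurulongit > punurulungit > punurulunget > punorulunget  (by rhotacism, unconditioned shift, vowel merger, vowel merger, pre-rhotic lowering)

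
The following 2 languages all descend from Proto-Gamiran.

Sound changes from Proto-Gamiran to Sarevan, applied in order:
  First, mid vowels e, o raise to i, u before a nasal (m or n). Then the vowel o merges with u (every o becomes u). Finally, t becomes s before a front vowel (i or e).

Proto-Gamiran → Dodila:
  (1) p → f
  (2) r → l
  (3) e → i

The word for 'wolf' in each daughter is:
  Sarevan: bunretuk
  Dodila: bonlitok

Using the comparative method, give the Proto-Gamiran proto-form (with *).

*bonretok

Position 5: Sarevan has e, Dodila has i. Sarevan preserves e here (none of its changes turn any other segment into e), so the proto-segment is *e.
Position 2: Sarevan has u, Dodila has o. Dodila preserves o here (none of its changes turn any other segment into o), so the proto-segment is *o.
Position 4: Sarevan has r, Dodila has l. Sarevan preserves r here (none of its changes turn any other segment into r), so the proto-segment is *r.
Verify the candidate proto-form against each daughter:
Sarevan: start from *bonretok.
  rule 1 (pre-nasal raising): bonretok → bunretok
  rule 2 (vowel merger): bunretok → bunretuk
  rule 3: no change — bunretuk
  ⇒ Sarevan bunretuk
Dodila: start from *bonretok.
  rule 1: no change — bonretok
  rule 2 (unconditioned shift): bonretok → bonletok
  rule 3 (vowel merger): bonletok → bonlitok
  ⇒ Dodila bonlitok
Only *bonretok yields all of Sarevan bunretuk, Dodila bonlitok.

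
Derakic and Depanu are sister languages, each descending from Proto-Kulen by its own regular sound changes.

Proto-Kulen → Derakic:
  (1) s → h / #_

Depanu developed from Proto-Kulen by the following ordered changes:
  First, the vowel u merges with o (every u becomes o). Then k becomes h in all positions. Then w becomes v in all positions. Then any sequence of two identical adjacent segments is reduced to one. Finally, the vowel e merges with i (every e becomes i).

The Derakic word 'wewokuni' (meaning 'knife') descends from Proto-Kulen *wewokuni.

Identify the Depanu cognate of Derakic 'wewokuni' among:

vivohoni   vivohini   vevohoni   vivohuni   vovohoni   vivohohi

Depanu: start from *wewokuni.
  rule 1 (vowel merger): wewokuni → wewokoni
  rule 2 (unconditioned shift): wewokoni → wewohoni
  rule 3 (unconditioned shift): wewohoni → vevohoni
  rule 4: no change — vevohoni
  rule 5 (vowel merger): vevohoni → vivohoni
  ⇒ Depanu vivohoni
Among the options, 'vivohoni' alone shows every Depanu change applied in order.

vivohoni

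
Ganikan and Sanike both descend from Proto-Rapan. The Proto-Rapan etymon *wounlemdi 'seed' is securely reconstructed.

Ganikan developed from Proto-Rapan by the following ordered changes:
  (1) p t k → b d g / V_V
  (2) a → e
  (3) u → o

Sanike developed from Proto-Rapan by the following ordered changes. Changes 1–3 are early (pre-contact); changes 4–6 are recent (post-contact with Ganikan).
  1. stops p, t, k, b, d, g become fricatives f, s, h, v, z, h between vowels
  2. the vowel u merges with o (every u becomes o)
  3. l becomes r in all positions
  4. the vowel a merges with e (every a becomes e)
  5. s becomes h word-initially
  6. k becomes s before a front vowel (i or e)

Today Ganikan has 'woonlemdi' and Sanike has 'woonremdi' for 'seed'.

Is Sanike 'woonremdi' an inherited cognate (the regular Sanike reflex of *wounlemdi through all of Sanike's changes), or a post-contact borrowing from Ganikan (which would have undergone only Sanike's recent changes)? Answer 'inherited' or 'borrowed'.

inherited

If inherited, *wounlemdi would pass through all of Sanike's changes:
Sanike: start from *wounlemdi.
  rule 1: no change — wounlemdi
  rule 2 (vowel merger): wounlemdi → woonlemdi
  rule 3 (unconditioned shift): woonlemdi → woonremdi
  rule 4: no change — woonremdi
  rule 5: no change — woonremdi
  rule 6: no change — woonremdi
  ⇒ Sanike woonremdi
If borrowed from Ganikan 'woonlemdi' after the early changes, it would undergo only the recent ones:
  rule 4 (vowel merger): no change (woonlemdi)
  rule 5 (debuccalisation): no change (woonlemdi)
  rule 6 (palatalisation): no change (woonlemdi)
  ⇒ as a loan: woonlemdi
Sanike 'woonremdi' matches the inherited outcome exactly, so it is an inherited cognate, not a loan.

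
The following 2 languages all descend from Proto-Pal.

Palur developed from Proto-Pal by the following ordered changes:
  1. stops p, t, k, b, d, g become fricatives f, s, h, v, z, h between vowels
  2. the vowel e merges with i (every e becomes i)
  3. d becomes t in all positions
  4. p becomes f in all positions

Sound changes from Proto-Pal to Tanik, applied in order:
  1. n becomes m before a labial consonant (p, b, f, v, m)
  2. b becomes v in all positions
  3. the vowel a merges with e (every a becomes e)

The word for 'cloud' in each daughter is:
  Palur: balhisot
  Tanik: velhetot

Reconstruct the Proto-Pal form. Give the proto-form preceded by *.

*balhetot

Position 2: Palur has a, Tanik has e. Palur preserves a here (none of its changes turn any other segment into a), so the proto-segment is *a.
Position 6: Palur has s, Tanik has t. Tanik preserves t here (none of its changes turn any other segment into t), so the proto-segment is *t.
Position 1: Palur has b, Tanik has v. Palur preserves b here (none of its changes turn any other segment into b), so the proto-segment is *b.
Verify the candidate proto-form against each daughter:
Palur: *balhetot > balhesot > balhisot  (by intervocalic lenition, vowel merger)
Tanik: start from *balhetot.
  rule 1: no change — balhetot
  rule 2 (unconditioned shift): balhetot → valhetot
  rule 3 (vowel merger): valhetot → velhetot
  ⇒ Tanik velhetot
*balhetot is the unique common source.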